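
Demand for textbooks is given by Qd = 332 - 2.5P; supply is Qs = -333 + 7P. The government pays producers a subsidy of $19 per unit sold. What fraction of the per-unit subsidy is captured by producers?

Pre-subsidy: 332 - 2.5P = -333 + 7P gives P* = 70, Q* = 157.
With the subsidy, sellers receive Ps = Pb + 19 for each unit, where Pb is the price buyers pay.
Supply in terms of Pb becomes Qs = -333 + 7(Pb + 19) = -200 + 7Pb. Setting this equal to demand: 332 - 2.5Pb = -200 + 7Pb, so Pb = 56.
Sellers receive Ps = 56 + 19 = 75; Q' = 332 − 2.5·56 = 192.
Buyers' price falls by P* − Pb = 70 − 56 = 14; sellers' price rises by Ps − P* = 75 − 70 = 5.
So producers capture 5/19 = 5/19 of each unit of subsidy.

Producer share = 5/19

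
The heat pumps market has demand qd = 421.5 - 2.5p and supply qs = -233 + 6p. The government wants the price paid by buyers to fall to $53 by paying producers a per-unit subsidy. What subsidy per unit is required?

At a buyer price of 53, quantity demanded is 421.5 − 2.5·53 = 289.
Sellers supply 289 only when they receive ps with -233 + 6·ps = 289, i.e. ps = 87.
s = ps − pb = 87 − 53 = 34.

Required subsidy s = $34 per unit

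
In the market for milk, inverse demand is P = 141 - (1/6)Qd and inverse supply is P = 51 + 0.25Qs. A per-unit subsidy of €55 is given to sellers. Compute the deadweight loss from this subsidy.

Pre-subsidy: 141 - (1/6)Q = 51 + 0.25Q gives Q* = 216 and P* = 105.
With the subsidy, sellers receive Ps = Pb + 55 for each unit, where Pb is the price buyers pay.
On the curves, Pb = 141 - (1/6)Q and Ps = 51 + 0.25Q; the wedge Ps − Pb = 55 gives 51 + 0.25Q − (141 - (1/6)Q) = 55, so Q' = 348.
Then Pb = 141 − (1/6)·348 = 83 and Ps = 51 + 0.25·348 = 138.
The subsidy expands output by 348 − 216 = 132 past the efficient level; on those units the gap between marginal cost and willingness to pay runs from 0 up to 55.
DWL = ½ × 55 × 132 = 3630.

Deadweight loss = €3630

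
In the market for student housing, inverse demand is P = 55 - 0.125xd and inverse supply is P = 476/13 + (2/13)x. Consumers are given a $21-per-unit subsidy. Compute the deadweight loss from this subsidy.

Deadweight loss = 22932/29

Pre-subsidy: 55 - 0.125x = 476/13 + (2/13)x gives x* = 1912/29 and P* = 1356/29.
With the rebate, buyers effectively pay Pb = Ps − 21, where Ps is the price sellers receive.
On the curves, Pb = 55 - 0.125x and Ps = 476/13 + (2/13)x; the wedge Ps − Pb = 21 gives 476/13 + (2/13)x − (55 - 0.125x) = 21, so x' = 4096/29.
Then Pb = 55 − 0.125·(4096/29) = 1083/29 and Ps = 476/13 + (2/13)·(4096/29) = 1692/29.
The subsidy expands output by 4096/29 − 1912/29 = 2184/29 past the efficient level; on those units the gap between marginal cost and willingness to pay runs from 0 up to 21.
DWL = ½ × 21 × 2184/29 = 22932/29.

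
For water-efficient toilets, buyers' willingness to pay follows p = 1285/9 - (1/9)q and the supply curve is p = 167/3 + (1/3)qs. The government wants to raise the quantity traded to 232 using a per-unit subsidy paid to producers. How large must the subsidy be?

Required subsidy s = 16 per unit

At q = 232, from the demand curve buyers pay pb = 1285/9 − (1/9)·232 = 117; from the supply curve sellers need ps = 167/3 + (1/3)·232 = 133.
The subsidy must fill the gap: s = ps − pb = 133 − 117 = 16.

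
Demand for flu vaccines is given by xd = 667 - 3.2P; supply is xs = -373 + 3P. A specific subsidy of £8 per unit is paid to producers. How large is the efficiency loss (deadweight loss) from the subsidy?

Pre-subsidy: 667 - 3.2P = -373 + 3P gives P* = 5200/31, x* = 4037/31.
With the subsidy, sellers receive Ps = Pb + 8 for each unit, where Pb is the price buyers pay.
Supply in terms of Pb becomes xs = -373 + 3(Pb + 8) = -349 + 3Pb. Setting this equal to demand: 667 - 3.2Pb = -349 + 3Pb, so Pb = 5080/31.
Sellers receive Ps = 5080/31 + 8 = 5328/31; x' = 667 − 3.2·(5080/31) = 4421/31.
The subsidy expands output by 4421/31 − 4037/31 = 384/31 past the efficient level; on those units the gap between marginal cost and willingness to pay runs from 0 up to 8.
DWL = ½ × 8 × 384/31 = 1536/31.

Deadweight loss = 1536/31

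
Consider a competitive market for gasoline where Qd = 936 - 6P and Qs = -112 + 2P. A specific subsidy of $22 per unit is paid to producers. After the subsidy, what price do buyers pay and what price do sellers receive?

Pre-subsidy: 936 - 6P = -112 + 2P gives P* = 131, Q* = 150.
With the subsidy, sellers receive Ps = Pb + 22 for each unit, where Pb is the price buyers pay.
Supply in terms of Pb becomes Qs = -112 + 2(Pb + 22) = -68 + 2Pb. Setting this equal to demand: 936 - 6Pb = -68 + 2Pb, so Pb = 125.5.
Sellers receive Ps = 125.5 + 22 = 147.5; Q' = 936 − 6·125.5 = 183.

Buyers pay $125.5; sellers receive $147.5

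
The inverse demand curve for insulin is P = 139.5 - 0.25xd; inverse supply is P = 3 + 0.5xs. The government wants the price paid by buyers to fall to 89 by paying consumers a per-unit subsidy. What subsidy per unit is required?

At a buyer price of 89, quantity demanded is 558 − 4·89 = 202.
Sellers supply 202 only when they receive Ps = 3 + 0.5·202 = 104.
s = Ps − Pb = 104 − 89 = 15.

Required subsidy s = 15 per unit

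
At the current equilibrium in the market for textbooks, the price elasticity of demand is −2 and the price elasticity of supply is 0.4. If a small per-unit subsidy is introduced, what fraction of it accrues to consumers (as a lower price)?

Consumer share = 1/6

For a small subsidy around the equilibrium, the benefit split depends on the relative slopes, which at a point are proportional to the elasticities.
Buyer share = εs/(εs + |εd|) = 0.4/(0.4 + 2) = 1/6; seller share = |εd|/(εs + |εd|) = 5/6.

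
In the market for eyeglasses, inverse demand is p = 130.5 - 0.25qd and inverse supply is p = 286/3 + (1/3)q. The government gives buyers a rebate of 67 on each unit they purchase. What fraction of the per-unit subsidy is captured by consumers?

Pre-subsidy: 130.5 - 0.25q = 286/3 + (1/3)q gives q* = 422/7 and p* = 808/7.
With the rebate, buyers effectively pay pb = ps − 67, where ps is the price sellers receive.
On the curves, pb = 130.5 - 0.25q and ps = 286/3 + (1/3)q; the wedge ps − pb = 67 gives 286/3 + (1/3)q − (130.5 - 0.25q) = 67, so q' = 1226/7.
Then pb = 130.5 − 0.25·(1226/7) = 607/7 and ps = 286/3 + (1/3)·(1226/7) = 1076/7.
Buyers' price falls by p* − pb = 808/7 − 607/7 = 201/7; sellers' price rises by ps − p* = 1076/7 − 808/7 = 268/7.
So consumers capture (201/7)/67 = 3/7 of each unit of subsidy.

Consumer share = 3/7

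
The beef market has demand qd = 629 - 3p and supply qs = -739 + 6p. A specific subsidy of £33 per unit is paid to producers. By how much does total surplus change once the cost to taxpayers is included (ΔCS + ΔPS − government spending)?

Net change in total surplus = -£1089

Pre-subsidy: 629 - 3p = -739 + 6p gives p* = 152, q* = 173.
With the subsidy, sellers receive ps = pb + 33 for each unit, where pb is the price buyers pay.
Supply in terms of pb becomes qs = -739 + 6(pb + 33) = -541 + 6pb. Setting this equal to demand: 629 - 3pb = -541 + 6pb, so pb = 130.
Sellers receive ps = 130 + 33 = 163; q' = 629 − 3·130 = 239.
ΔCS = ½(173 + 239)(152 − 130) = 4532; ΔPS = ½(173 + 239)(163 − 152) = 2266.
Government spending = 33 × 239 = 7887.
Net change = 4532 + 2266 − 7887 = -1089. The loss equals the DWL triangle ½·33·66.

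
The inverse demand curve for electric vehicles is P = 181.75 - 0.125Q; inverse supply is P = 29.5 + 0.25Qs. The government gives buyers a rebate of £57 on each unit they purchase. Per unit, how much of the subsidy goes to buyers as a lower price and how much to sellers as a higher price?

Buyers gain £19 per unit; sellers gain £38 per unit

Pre-subsidy: 181.75 - 0.125Q = 29.5 + 0.25Q gives Q* = 406 and P* = 131.
With the rebate, buyers effectively pay Pb = Ps − 57, where Ps is the price sellers receive.
On the curves, Pb = 181.75 - 0.125Q and Ps = 29.5 + 0.25Q; the wedge Ps − Pb = 57 gives 29.5 + 0.25Q − (181.75 - 0.125Q) = 57, so Q' = 558.
Then Pb = 181.75 − 0.125·558 = 112 and Ps = 29.5 + 0.25·558 = 169.
Buyers' price falls by P* − Pb = 131 − 112 = 19; sellers' price rises by Ps − P* = 169 − 131 = 38.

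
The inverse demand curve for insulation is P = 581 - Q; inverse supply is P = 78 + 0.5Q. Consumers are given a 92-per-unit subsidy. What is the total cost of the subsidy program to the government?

Government cost = 109480/3

Pre-subsidy: 581 - Q = 78 + 0.5Q gives Q* = 1006/3 and P* = 737/3.
With the rebate, buyers effectively pay Pb = Ps − 92, where Ps is the price sellers receive.
On the curves, Pb = 581 - Q and Ps = 78 + 0.5Q; the wedge Ps − Pb = 92 gives 78 + 0.5Q − (581 - Q) = 92, so Q' = 1190/3.
Then Pb = 581 − 1·(1190/3) = 553/3 and Ps = 78 + 0.5·(1190/3) = 829/3.
Government outlay = subsidy × quantity = 92 × 1190/3 = 109480/3.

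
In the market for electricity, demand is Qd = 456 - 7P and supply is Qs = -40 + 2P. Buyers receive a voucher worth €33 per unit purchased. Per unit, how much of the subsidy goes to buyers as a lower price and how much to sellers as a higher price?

Pre-subsidy: 456 - 7P = -40 + 2P gives P* = 496/9, Q* = 632/9.
With the rebate, buyers effectively pay Pb = Ps − 33, where Ps is the price sellers receive.
Demand in terms of Ps becomes Qd = 456 − 7(Ps − 33) = 687 - 7Ps. Setting this equal to supply: 687 - 7Ps = -40 + 2Ps, so Ps = 727/9.
Buyers pay Pb = 727/9 − 33 = 430/9; Q' = -40 + 2·(727/9) = 1094/9.
Buyers' price falls by P* − Pb = 496/9 − 430/9 = 22/3; sellers' price rises by Ps − P* = 727/9 − 496/9 = 77/3.

Buyers gain 22/3 per unit; sellers gain 77/3 per unit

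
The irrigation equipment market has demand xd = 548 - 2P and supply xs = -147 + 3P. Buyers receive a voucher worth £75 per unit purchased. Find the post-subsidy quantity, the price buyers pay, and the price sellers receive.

Pre-subsidy: 548 - 2P = -147 + 3P gives P* = 139, x* = 270.
With the rebate, buyers effectively pay Pb = Ps − 75, where Ps is the price sellers receive.
Demand in terms of Ps becomes xd = 548 − 2(Ps − 75) = 698 - 2Ps. Setting this equal to supply: 698 - 2Ps = -147 + 3Ps, so Ps = 169.
Buyers pay Pb = 169 − 75 = 94; x' = -147 + 3·169 = 360.

x' = 360; buyers pay £94; sellers receive £169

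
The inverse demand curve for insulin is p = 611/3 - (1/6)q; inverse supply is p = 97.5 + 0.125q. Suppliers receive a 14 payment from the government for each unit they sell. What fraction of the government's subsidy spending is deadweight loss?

Pre-subsidy: 611/3 - (1/6)q = 97.5 + 0.125q gives q* = 364 and p* = 143.
With the subsidy, sellers receive ps = pb + 14 for each unit, where pb is the price buyers pay.
On the curves, pb = 611/3 - (1/6)q and ps = 97.5 + 0.125q; the wedge ps − pb = 14 gives 97.5 + 0.125q − (611/3 - (1/6)q) = 14, so q' = 412.
Then pb = 611/3 − (1/6)·412 = 135 and ps = 97.5 + 0.125·412 = 149.
ΔCS = ½(364 + 412)(143 − 135) = 3104; ΔPS = ½(364 + 412)(149 − 143) = 2328.
Government spending = 14 × 412 = 5768.
DWL = ½ × 14 × (412 − 364) = 336; fraction = 336 / 5768 = 6/103.

DWL / government spending = 6/103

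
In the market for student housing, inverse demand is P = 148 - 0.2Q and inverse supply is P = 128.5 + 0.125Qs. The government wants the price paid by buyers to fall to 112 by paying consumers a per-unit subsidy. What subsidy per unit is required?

Required subsidy s = 39 per unit

At a buyer price of 112, quantity demanded is 740 − 5·112 = 180.
Sellers supply 180 only when they receive Ps = 128.5 + 0.125·180 = 151.
s = Ps − Pb = 151 − 112 = 39.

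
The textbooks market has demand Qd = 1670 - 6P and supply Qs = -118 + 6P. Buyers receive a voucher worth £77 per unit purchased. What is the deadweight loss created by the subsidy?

Deadweight loss = £8893.5

Pre-subsidy: 1670 - 6P = -118 + 6P gives P* = 149, Q* = 776.
With the rebate, buyers effectively pay Pb = Ps − 77, where Ps is the price sellers receive.
Demand in terms of Ps becomes Qd = 1670 − 6(Ps − 77) = 2132 - 6Ps. Setting this equal to supply: 2132 - 6Ps = -118 + 6Ps, so Ps = 187.5.
Buyers pay Pb = 187.5 − 77 = 110.5; Q' = -118 + 6·187.5 = 1007.
The subsidy expands output by 1007 − 776 = 231 past the efficient level; on those units the gap between marginal cost and willingness to pay runs from 0 up to 77.
DWL = ½ × 77 × 231 = 8893.5.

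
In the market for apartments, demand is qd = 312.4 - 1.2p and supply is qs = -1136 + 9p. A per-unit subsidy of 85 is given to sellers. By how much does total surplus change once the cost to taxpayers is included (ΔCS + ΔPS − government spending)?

Pre-subsidy: 312.4 - 1.2p = -1136 + 9p gives p* = 142, q* = 142.
With the subsidy, sellers receive ps = pb + 85 for each unit, where pb is the price buyers pay.
Supply in terms of pb becomes qs = -1136 + 9(pb + 85) = -371 + 9pb. Setting this equal to demand: 312.4 - 1.2pb = -371 + 9pb, so pb = 67.
Sellers receive ps = 67 + 85 = 152; q' = 312.4 − 1.2·67 = 232.
ΔCS = ½(142 + 232)(142 − 67) = 14025; ΔPS = ½(142 + 232)(152 − 142) = 1870.
Government spending = 85 × 232 = 19720.
Net change = 14025 + 1870 − 19720 = -3825. The loss equals the DWL triangle ½·85·90.

Net change in total surplus = -3825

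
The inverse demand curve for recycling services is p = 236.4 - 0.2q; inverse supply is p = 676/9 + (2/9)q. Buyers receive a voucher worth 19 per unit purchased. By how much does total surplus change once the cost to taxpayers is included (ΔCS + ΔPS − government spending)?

Pre-subsidy: 236.4 - 0.2q = 676/9 + (2/9)q gives q* = 382 and p* = 160.
With the rebate, buyers effectively pay pb = ps − 19, where ps is the price sellers receive.
On the curves, pb = 236.4 - 0.2q and ps = 676/9 + (2/9)q; the wedge ps − pb = 19 gives 676/9 + (2/9)q − (236.4 - 0.2q) = 19, so q' = 427.
Then pb = 236.4 − 0.2·427 = 151 and ps = 676/9 + (2/9)·427 = 170.
ΔCS = ½(382 + 427)(160 − 151) = 3640.5; ΔPS = ½(382 + 427)(170 − 160) = 4045.
Government spending = 19 × 427 = 8113.
Net change = 3640.5 + 4045 − 8113 = -427.5. The loss equals the DWL triangle ½·19·45.

Net change in total surplus = -427.5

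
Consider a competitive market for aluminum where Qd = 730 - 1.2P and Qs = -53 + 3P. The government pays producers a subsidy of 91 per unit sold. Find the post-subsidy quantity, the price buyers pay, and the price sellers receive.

Q' = 4090/7; buyers pay 850/7; sellers receive 1487/7

Pre-subsidy: 730 - 1.2P = -53 + 3P gives P* = 1305/7, Q* = 3544/7.
With the subsidy, sellers receive Ps = Pb + 91 for each unit, where Pb is the price buyers pay.
Supply in terms of Pb becomes Qs = -53 + 3(Pb + 91) = 220 + 3Pb. Setting this equal to demand: 730 - 1.2Pb = 220 + 3Pb, so Pb = 850/7.
Sellers receive Ps = 850/7 + 91 = 1487/7; Q' = 730 − 1.2·(850/7) = 4090/7.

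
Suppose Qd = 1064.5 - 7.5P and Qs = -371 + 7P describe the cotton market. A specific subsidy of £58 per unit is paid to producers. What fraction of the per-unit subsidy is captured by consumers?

Pre-subsidy: 1064.5 - 7.5P = -371 + 7P gives P* = 99, Q* = 322.
With the subsidy, sellers receive Ps = Pb + 58 for each unit, where Pb is the price buyers pay.
Supply in terms of Pb becomes Qs = -371 + 7(Pb + 58) = 35 + 7Pb. Setting this equal to demand: 1064.5 - 7.5Pb = 35 + 7Pb, so Pb = 71.
Sellers receive Ps = 71 + 58 = 129; Q' = 1064.5 − 7.5·71 = 532.
Buyers' price falls by P* − Pb = 99 − 71 = 28; sellers' price rises by Ps − P* = 129 − 99 = 30.
So consumers capture 28/58 = 14/29 of each unit of subsidy.

Consumer share = 14/29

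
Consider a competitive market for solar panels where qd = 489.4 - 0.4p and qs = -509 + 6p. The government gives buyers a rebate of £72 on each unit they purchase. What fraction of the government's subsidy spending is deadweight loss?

Pre-subsidy: 489.4 - 0.4p = -509 + 6p gives p* = 156, q* = 427.
With the rebate, buyers effectively pay pb = ps − 72, where ps is the price sellers receive.
Demand in terms of ps becomes qd = 489.4 − 0.4(ps − 72) = 518.2 - 0.4ps. Setting this equal to supply: 518.2 - 0.4ps = -509 + 6ps, so ps = 160.5.
Buyers pay pb = 160.5 − 72 = 88.5; q' = -509 + 6·160.5 = 454.
ΔCS = ½(427 + 454)(156 − 88.5) = 29733.75; ΔPS = ½(427 + 454)(160.5 − 156) = 1982.25.
Government spending = 72 × 454 = 32688.
DWL = ½ × 72 × (454 − 427) = 972; fraction = 972 / 32688 = 27/908.

DWL / government spending = 27/908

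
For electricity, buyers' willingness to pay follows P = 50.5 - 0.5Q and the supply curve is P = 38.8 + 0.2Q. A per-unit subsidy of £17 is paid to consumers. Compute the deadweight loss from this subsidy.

Pre-subsidy: 50.5 - 0.5Q = 38.8 + 0.2Q gives Q* = 117/7 and P* = 295/7.
With the rebate, buyers effectively pay Pb = Ps − 17, where Ps is the price sellers receive.
On the curves, Pb = 50.5 - 0.5Q and Ps = 38.8 + 0.2Q; the wedge Ps − Pb = 17 gives 38.8 + 0.2Q − (50.5 - 0.5Q) = 17, so Q' = 41.
Then Pb = 50.5 − 0.5·41 = 30 and Ps = 38.8 + 0.2·41 = 47.
The subsidy expands output by 41 − 117/7 = 170/7 past the efficient level; on those units the gap between marginal cost and willingness to pay runs from 0 up to 17.
DWL = ½ × 17 × 170/7 = 1445/7.

Deadweight loss = 1445/7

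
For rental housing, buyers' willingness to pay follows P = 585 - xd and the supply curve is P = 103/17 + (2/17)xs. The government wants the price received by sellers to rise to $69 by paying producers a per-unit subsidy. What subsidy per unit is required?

Required subsidy s = $19 per unit

At a seller price of 69, quantity supplied is -51.5 + 8.5·69 = 535.
Buyers absorb 535 only when they pay Pb = 585 − 1·535 = 50.
s = Ps − Pb = 69 − 50 = 19.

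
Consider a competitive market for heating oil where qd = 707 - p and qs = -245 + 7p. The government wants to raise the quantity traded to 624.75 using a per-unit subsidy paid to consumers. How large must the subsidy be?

Required subsidy s = 42 per unit

At q = 624.75, invert demand for the buyer price: pb = (707 − 624.75)/1 = 82.25; invert supply for the seller price: ps = (624.75 − (-245))/7 = 124.25.
The subsidy must fill the gap: s = ps − pb = 124.25 − 82.25 = 42.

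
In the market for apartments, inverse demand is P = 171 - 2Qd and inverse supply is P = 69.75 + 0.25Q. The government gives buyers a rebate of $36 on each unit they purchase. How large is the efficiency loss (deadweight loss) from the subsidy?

Pre-subsidy: 171 - 2Q = 69.75 + 0.25Q gives Q* = 45 and P* = 81.
With the rebate, buyers effectively pay Pb = Ps − 36, where Ps is the price sellers receive.
On the curves, Pb = 171 - 2Q and Ps = 69.75 + 0.25Q; the wedge Ps − Pb = 36 gives 69.75 + 0.25Q − (171 - 2Q) = 36, so Q' = 61.
Then Pb = 171 − 2·61 = 49 and Ps = 69.75 + 0.25·61 = 85.
The subsidy expands output by 61 − 45 = 16 past the efficient level; on those units the gap between marginal cost and willingness to pay runs from 0 up to 36.
DWL = ½ × 36 × 16 = 288.

Deadweight loss = $288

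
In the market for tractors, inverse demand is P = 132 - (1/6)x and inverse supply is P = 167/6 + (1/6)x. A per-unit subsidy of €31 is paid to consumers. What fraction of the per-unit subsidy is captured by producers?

Pre-subsidy: 132 - (1/6)x = 167/6 + (1/6)x gives x* = 312.5 and P* = 959/12.
With the rebate, buyers effectively pay Pb = Ps − 31, where Ps is the price sellers receive.
On the curves, Pb = 132 - (1/6)x and Ps = 167/6 + (1/6)x; the wedge Ps − Pb = 31 gives 167/6 + (1/6)x − (132 - (1/6)x) = 31, so x' = 405.5.
Then Pb = 132 − (1/6)·405.5 = 773/12 and Ps = 167/6 + (1/6)·405.5 = 1145/12.
Buyers' price falls by P* − Pb = 959/12 − 773/12 = 15.5; sellers' price rises by Ps − P* = 1145/12 − 959/12 = 15.5.
So producers capture 15.5/31 = 0.5 of each unit of subsidy.

Producer share = 0.5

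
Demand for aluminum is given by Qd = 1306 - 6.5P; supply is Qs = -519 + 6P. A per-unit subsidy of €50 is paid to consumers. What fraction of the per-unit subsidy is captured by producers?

Pre-subsidy: 1306 - 6.5P = -519 + 6P gives P* = 146, Q* = 357.
With the rebate, buyers effectively pay Pb = Ps − 50, where Ps is the price sellers receive.
Demand in terms of Ps becomes Qd = 1306 − 6.5(Ps − 50) = 1631 - 6.5Ps. Setting this equal to supply: 1631 - 6.5Ps = -519 + 6Ps, so Ps = 172.
Buyers pay Pb = 172 − 50 = 122; Q' = -519 + 6·172 = 513.
Buyers' price falls by P* − Pb = 146 − 122 = 24; sellers' price rises by Ps − P* = 172 − 146 = 26.
So producers capture 26/50 = 0.52 of each unit of subsidy.

Producer share = 0.52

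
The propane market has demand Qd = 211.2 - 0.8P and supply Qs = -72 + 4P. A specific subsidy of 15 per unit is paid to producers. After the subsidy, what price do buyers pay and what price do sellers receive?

Buyers pay 46.5; sellers receive 61.5

Pre-subsidy: 211.2 - 0.8P = -72 + 4P gives P* = 59, Q* = 164.
With the subsidy, sellers receive Ps = Pb + 15 for each unit, where Pb is the price buyers pay.
Supply in terms of Pb becomes Qs = -72 + 4(Pb + 15) = -12 + 4Pb. Setting this equal to demand: 211.2 - 0.8Pb = -12 + 4Pb, so Pb = 46.5.
Sellers receive Ps = 46.5 + 15 = 61.5; Q' = 211.2 − 0.8·46.5 = 174.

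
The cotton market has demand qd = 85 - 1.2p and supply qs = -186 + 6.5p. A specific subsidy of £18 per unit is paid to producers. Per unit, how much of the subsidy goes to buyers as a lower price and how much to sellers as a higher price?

Buyers gain 1170/77 per unit; sellers gain 216/77 per unit

Pre-subsidy: 85 - 1.2p = -186 + 6.5p gives p* = 2710/77, q* = 3293/77.
With the subsidy, sellers receive ps = pb + 18 for each unit, where pb is the price buyers pay.
Supply in terms of pb becomes qs = -186 + 6.5(pb + 18) = -69 + 6.5pb. Setting this equal to demand: 85 - 1.2pb = -69 + 6.5pb, so pb = 20.
Sellers receive ps = 20 + 18 = 38; q' = 85 − 1.2·20 = 61.
Buyers' price falls by p* − pb = 2710/77 − 20 = 1170/77; sellers' price rises by ps − p* = 38 − 2710/77 = 216/77.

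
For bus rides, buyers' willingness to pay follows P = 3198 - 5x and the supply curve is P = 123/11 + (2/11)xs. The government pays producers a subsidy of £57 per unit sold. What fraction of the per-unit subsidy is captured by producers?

Pre-subsidy: 3198 - 5x = 123/11 + (2/11)x gives x* = 615 and P* = 123.
With the subsidy, sellers receive Ps = Pb + 57 for each unit, where Pb is the price buyers pay.
On the curves, Pb = 3198 - 5x and Ps = 123/11 + (2/11)x; the wedge Ps − Pb = 57 gives 123/11 + (2/11)x − (3198 - 5x) = 57, so x' = 626.
Then Pb = 3198 − 5·626 = 68 and Ps = 123/11 + (2/11)·626 = 125.
Buyers' price falls by P* − Pb = 123 − 68 = 55; sellers' price rises by Ps − P* = 125 − 123 = 2.
So producers capture 2/57 = 2/57 of each unit of subsidy.

Producer share = 2/57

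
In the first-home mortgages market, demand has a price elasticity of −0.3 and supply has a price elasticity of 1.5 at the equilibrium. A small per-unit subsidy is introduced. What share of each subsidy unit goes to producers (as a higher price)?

For a small subsidy around the equilibrium, the benefit split depends on the relative slopes, which at a point are proportional to the elasticities.
Buyer share = εs/(εs + |εd|) = 1.5/(1.5 + 0.3) = 5/6; seller share = |εd|/(εs + |εd|) = 1/6.
So producers capture 1/6 of the subsidy.

Producer share = 1/6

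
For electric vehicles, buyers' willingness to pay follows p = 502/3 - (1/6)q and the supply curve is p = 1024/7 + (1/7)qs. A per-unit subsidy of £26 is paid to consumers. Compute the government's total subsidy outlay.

Pre-subsidy: 502/3 - (1/6)q = 1024/7 + (1/7)q gives q* = 68 and p* = 156.
With the rebate, buyers effectively pay pb = ps − 26, where ps is the price sellers receive.
On the curves, pb = 502/3 - (1/6)q and ps = 1024/7 + (1/7)q; the wedge ps − pb = 26 gives 1024/7 + (1/7)q − (502/3 - (1/6)q) = 26, so q' = 152.
Then pb = 502/3 − (1/6)·152 = 142 and ps = 1024/7 + (1/7)·152 = 168.
Government outlay = subsidy × quantity = 26 × 152 = 3952.

Government cost = £3952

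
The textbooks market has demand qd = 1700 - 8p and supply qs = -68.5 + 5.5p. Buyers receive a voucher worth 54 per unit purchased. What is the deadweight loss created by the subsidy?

Deadweight loss = 4752

Pre-subsidy: 1700 - 8p = -68.5 + 5.5p gives p* = 131, q* = 652.
With the rebate, buyers effectively pay pb = ps − 54, where ps is the price sellers receive.
Demand in terms of ps becomes qd = 1700 − 8(ps − 54) = 2132 - 8ps. Setting this equal to supply: 2132 - 8ps = -68.5 + 5.5ps, so ps = 163.
Buyers pay pb = 163 − 54 = 109; q' = -68.5 + 5.5·163 = 828.
The subsidy expands output by 828 − 652 = 176 past the efficient level; on those units the gap between marginal cost and willingness to pay runs from 0 up to 54.
DWL = ½ × 54 × 176 = 4752.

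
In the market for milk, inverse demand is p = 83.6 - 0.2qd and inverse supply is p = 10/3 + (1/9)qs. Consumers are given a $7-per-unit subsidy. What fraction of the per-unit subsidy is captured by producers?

Pre-subsidy: 83.6 - 0.2q = 10/3 + (1/9)q gives q* = 258 and p* = 32.
With the rebate, buyers effectively pay pb = ps − 7, where ps is the price sellers receive.
On the curves, pb = 83.6 - 0.2q and ps = 10/3 + (1/9)q; the wedge ps − pb = 7 gives 10/3 + (1/9)q − (83.6 - 0.2q) = 7, so q' = 280.5.
Then pb = 83.6 − 0.2·280.5 = 27.5 and ps = 10/3 + (1/9)·280.5 = 34.5.
Buyers' price falls by p* − pb = 32 − 27.5 = 4.5; sellers' price rises by ps − p* = 34.5 − 32 = 2.5.
So producers capture 2.5/7 = 5/14 of each unit of subsidy.

Producer share = 5/14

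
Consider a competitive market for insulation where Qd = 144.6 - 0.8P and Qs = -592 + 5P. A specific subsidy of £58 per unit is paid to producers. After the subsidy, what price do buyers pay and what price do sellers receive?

Buyers pay £77; sellers receive £135

Pre-subsidy: 144.6 - 0.8P = -592 + 5P gives P* = 127, Q* = 43.
With the subsidy, sellers receive Ps = Pb + 58 for each unit, where Pb is the price buyers pay.
Supply in terms of Pb becomes Qs = -592 + 5(Pb + 58) = -302 + 5Pb. Setting this equal to demand: 144.6 - 0.8Pb = -302 + 5Pb, so Pb = 77.
Sellers receive Ps = 77 + 58 = 135; Q' = 144.6 − 0.8·77 = 83.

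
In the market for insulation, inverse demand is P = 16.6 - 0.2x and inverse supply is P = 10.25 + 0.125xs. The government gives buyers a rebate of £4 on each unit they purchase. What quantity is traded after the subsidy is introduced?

x' = 414/13

Pre-subsidy: 16.6 - 0.2x = 10.25 + 0.125x gives x* = 254/13 and P* = 165/13.
With the rebate, buyers effectively pay Pb = Ps − 4, where Ps is the price sellers receive.
On the curves, Pb = 16.6 - 0.2x and Ps = 10.25 + 0.125x; the wedge Ps − Pb = 4 gives 10.25 + 0.125x − (16.6 - 0.2x) = 4, so x' = 414/13.
Then Pb = 16.6 − 0.2·(414/13) = 133/13 and Ps = 10.25 + 0.125·(414/13) = 185/13.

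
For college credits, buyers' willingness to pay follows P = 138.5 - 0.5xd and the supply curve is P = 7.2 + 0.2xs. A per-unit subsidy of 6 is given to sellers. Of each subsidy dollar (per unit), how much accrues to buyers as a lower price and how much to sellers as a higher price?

Pre-subsidy: 138.5 - 0.5x = 7.2 + 0.2x gives x* = 1313/7 and P* = 313/7.
With the subsidy, sellers receive Ps = Pb + 6 for each unit, where Pb is the price buyers pay.
On the curves, Pb = 138.5 - 0.5x and Ps = 7.2 + 0.2x; the wedge Ps − Pb = 6 gives 7.2 + 0.2x − (138.5 - 0.5x) = 6, so x' = 1373/7.
Then Pb = 138.5 − 0.5·(1373/7) = 283/7 and Ps = 7.2 + 0.2·(1373/7) = 325/7.
Buyers' price falls by P* − Pb = 313/7 − 283/7 = 30/7; sellers' price rises by Ps − P* = 325/7 − 313/7 = 12/7.

Buyers gain 30/7 per unit; sellers gain 12/7 per unit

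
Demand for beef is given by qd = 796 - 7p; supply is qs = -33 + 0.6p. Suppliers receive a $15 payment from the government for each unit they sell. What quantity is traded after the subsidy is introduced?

Pre-subsidy: 796 - 7p = -33 + 0.6p gives p* = 4145/38, q* = 1233/38.
With the subsidy, sellers receive ps = pb + 15 for each unit, where pb is the price buyers pay.
Supply in terms of pb becomes qs = -33 + 0.6(pb + 15) = -24 + 0.6pb. Setting this equal to demand: 796 - 7pb = -24 + 0.6pb, so pb = 2050/19.
Sellers receive ps = 2050/19 + 15 = 2335/19; q' = 796 − 7·(2050/19) = 774/19.

q' = 774/19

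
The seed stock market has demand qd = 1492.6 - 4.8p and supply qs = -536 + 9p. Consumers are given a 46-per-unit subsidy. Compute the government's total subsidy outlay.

Pre-subsidy: 1492.6 - 4.8p = -536 + 9p gives p* = 147, q* = 787.
With the rebate, buyers effectively pay pb = ps − 46, where ps is the price sellers receive.
Demand in terms of ps becomes qd = 1492.6 − 4.8(ps − 46) = 1713.4 - 4.8ps. Setting this equal to supply: 1713.4 - 4.8ps = -536 + 9ps, so ps = 163.
Buyers pay pb = 163 − 46 = 117; q' = -536 + 9·163 = 931.
Government outlay = subsidy × quantity = 46 × 931 = 42826.

Government cost = 42826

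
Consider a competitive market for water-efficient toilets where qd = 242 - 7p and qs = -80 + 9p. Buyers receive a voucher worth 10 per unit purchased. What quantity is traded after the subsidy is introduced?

Pre-subsidy: 242 - 7p = -80 + 9p gives p* = 20.125, q* = 101.125.
With the rebate, buyers effectively pay pb = ps − 10, where ps is the price sellers receive.
Demand in terms of ps becomes qd = 242 − 7(ps − 10) = 312 - 7ps. Setting this equal to supply: 312 - 7ps = -80 + 9ps, so ps = 24.5.
Buyers pay pb = 24.5 − 10 = 14.5; q' = -80 + 9·24.5 = 140.5.

q' = 140.5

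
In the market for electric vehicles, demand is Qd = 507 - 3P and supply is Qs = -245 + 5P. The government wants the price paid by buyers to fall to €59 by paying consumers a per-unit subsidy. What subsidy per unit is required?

Required subsidy s = €56 per unit

At a buyer price of 59, quantity demanded is 507 − 3·59 = 330.
Sellers supply 330 only when they receive Ps with -245 + 5·Ps = 330, i.e. Ps = 115.
s = Ps − Pb = 115 − 59 = 56.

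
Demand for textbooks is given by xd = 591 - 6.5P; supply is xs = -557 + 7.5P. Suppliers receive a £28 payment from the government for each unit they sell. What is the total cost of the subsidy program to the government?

Pre-subsidy: 591 - 6.5P = -557 + 7.5P gives P* = 82, x* = 58.
With the subsidy, sellers receive Ps = Pb + 28 for each unit, where Pb is the price buyers pay.
Supply in terms of Pb becomes xs = -557 + 7.5(Pb + 28) = -347 + 7.5Pb. Setting this equal to demand: 591 - 6.5Pb = -347 + 7.5Pb, so Pb = 67.
Sellers receive Ps = 67 + 28 = 95; x' = 591 − 6.5·67 = 155.5.
Government outlay = subsidy × quantity = 28 × 155.5 = 4354.

Government cost = £4354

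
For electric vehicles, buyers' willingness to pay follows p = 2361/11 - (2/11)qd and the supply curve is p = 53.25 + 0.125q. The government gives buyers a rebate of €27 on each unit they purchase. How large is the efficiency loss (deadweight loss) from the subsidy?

Deadweight loss = €1188

Pre-subsidy: 2361/11 - (2/11)q = 53.25 + 0.125q gives q* = 526 and p* = 119.
With the rebate, buyers effectively pay pb = ps − 27, where ps is the price sellers receive.
On the curves, pb = 2361/11 - (2/11)q and ps = 53.25 + 0.125q; the wedge ps − pb = 27 gives 53.25 + 0.125q − (2361/11 - (2/11)q) = 27, so q' = 614.
Then pb = 2361/11 − (2/11)·614 = 103 and ps = 53.25 + 0.125·614 = 130.
The subsidy expands output by 614 − 526 = 88 past the efficient level; on those units the gap between marginal cost and willingness to pay runs from 0 up to 27.
DWL = ½ × 27 × 88 = 1188.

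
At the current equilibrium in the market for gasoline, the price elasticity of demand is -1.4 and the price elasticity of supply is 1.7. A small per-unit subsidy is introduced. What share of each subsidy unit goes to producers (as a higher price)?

Producer share = 14/31

For a small subsidy around the equilibrium, the benefit split depends on the relative slopes, which at a point are proportional to the elasticities.
Buyer share = εs/(εs + |εd|) = 1.7/(1.7 + 1.4) = 17/31; seller share = |εd|/(εs + |εd|) = 14/31.
So producers capture 14/31 of the subsidy.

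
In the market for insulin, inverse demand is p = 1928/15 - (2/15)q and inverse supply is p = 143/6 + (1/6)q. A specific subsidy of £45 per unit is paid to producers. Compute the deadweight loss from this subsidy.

Deadweight loss = £3375

Pre-subsidy: 1928/15 - (2/15)q = 143/6 + (1/6)q gives q* = 349 and p* = 82.
With the subsidy, sellers receive ps = pb + 45 for each unit, where pb is the price buyers pay.
On the curves, pb = 1928/15 - (2/15)q and ps = 143/6 + (1/6)q; the wedge ps − pb = 45 gives 143/6 + (1/6)q − (1928/15 - (2/15)q) = 45, so q' = 499.
Then pb = 1928/15 − (2/15)·499 = 62 and ps = 143/6 + (1/6)·499 = 107.
The subsidy expands output by 499 − 349 = 150 past the efficient level; on those units the gap between marginal cost and willingness to pay runs from 0 up to 45.
DWL = ½ × 45 × 150 = 3375.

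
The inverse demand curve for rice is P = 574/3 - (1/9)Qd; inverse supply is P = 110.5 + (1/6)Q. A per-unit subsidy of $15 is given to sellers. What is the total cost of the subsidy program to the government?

Pre-subsidy: 574/3 - (1/9)Q = 110.5 + (1/6)Q gives Q* = 291 and P* = 159.
With the subsidy, sellers receive Ps = Pb + 15 for each unit, where Pb is the price buyers pay.
On the curves, Pb = 574/3 - (1/9)Q and Ps = 110.5 + (1/6)Q; the wedge Ps − Pb = 15 gives 110.5 + (1/6)Q − (574/3 - (1/9)Q) = 15, so Q' = 345.
Then Pb = 574/3 − (1/9)·345 = 153 and Ps = 110.5 + (1/6)·345 = 168.
Government outlay = subsidy × quantity = 15 × 345 = 5175.

Government cost = $5175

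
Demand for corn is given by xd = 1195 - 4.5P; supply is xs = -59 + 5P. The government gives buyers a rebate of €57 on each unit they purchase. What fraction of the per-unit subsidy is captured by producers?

Producer share = 9/19

Pre-subsidy: 1195 - 4.5P = -59 + 5P gives P* = 132, x* = 601.
With the rebate, buyers effectively pay Pb = Ps − 57, where Ps is the price sellers receive.
Demand in terms of Ps becomes xd = 1195 − 4.5(Ps − 57) = 1451.5 - 4.5Ps. Setting this equal to supply: 1451.5 - 4.5Ps = -59 + 5Ps, so Ps = 159.
Buyers pay Pb = 159 − 57 = 102; x' = -59 + 5·159 = 736.
Buyers' price falls by P* − Pb = 132 − 102 = 30; sellers' price rises by Ps − P* = 159 − 132 = 27.
So producers capture 27/57 = 9/19 of each unit of subsidy.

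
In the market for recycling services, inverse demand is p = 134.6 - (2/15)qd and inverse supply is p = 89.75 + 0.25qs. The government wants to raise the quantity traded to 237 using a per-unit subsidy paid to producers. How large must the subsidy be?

At q = 237, from the demand curve buyers pay pb = 134.6 − (2/15)·237 = 103; from the supply curve sellers need ps = 89.75 + 0.25·237 = 149.
The subsidy must fill the gap: s = ps − pb = 149 − 103 = 46.

Required subsidy s = 46 per unit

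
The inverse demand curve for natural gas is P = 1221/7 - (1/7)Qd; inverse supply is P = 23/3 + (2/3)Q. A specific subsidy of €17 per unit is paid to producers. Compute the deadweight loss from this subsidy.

Pre-subsidy: 1221/7 - (1/7)Q = 23/3 + (2/3)Q gives Q* = 206 and P* = 145.
With the subsidy, sellers receive Ps = Pb + 17 for each unit, where Pb is the price buyers pay.
On the curves, Pb = 1221/7 - (1/7)Q and Ps = 23/3 + (2/3)Q; the wedge Ps − Pb = 17 gives 23/3 + (2/3)Q − (1221/7 - (1/7)Q) = 17, so Q' = 227.
Then Pb = 1221/7 − (1/7)·227 = 142 and Ps = 23/3 + (2/3)·227 = 159.
The subsidy expands output by 227 − 206 = 21 past the efficient level; on those units the gap between marginal cost and willingness to pay runs from 0 up to 17.
DWL = ½ × 17 × 21 = 178.5.

Deadweight loss = €178.5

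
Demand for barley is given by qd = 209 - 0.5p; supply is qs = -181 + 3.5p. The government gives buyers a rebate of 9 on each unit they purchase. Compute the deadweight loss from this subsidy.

Deadweight loss = 17.71875

Pre-subsidy: 209 - 0.5p = -181 + 3.5p gives p* = 97.5, q* = 160.25.
With the rebate, buyers effectively pay pb = ps − 9, where ps is the price sellers receive.
Demand in terms of ps becomes qd = 209 − 0.5(ps − 9) = 213.5 - 0.5ps. Setting this equal to supply: 213.5 - 0.5ps = -181 + 3.5ps, so ps = 98.625.
Buyers pay pb = 98.625 − 9 = 89.625; q' = -181 + 3.5·98.625 = 164.1875.
The subsidy expands output by 164.1875 − 160.25 = 3.9375 past the efficient level; on those units the gap between marginal cost and willingness to pay runs from 0 up to 9.
DWL = ½ × 9 × 3.9375 = 17.71875.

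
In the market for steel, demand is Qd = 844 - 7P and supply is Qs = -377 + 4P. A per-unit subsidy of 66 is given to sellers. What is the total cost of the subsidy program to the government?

Government cost = 15510

Pre-subsidy: 844 - 7P = -377 + 4P gives P* = 111, Q* = 67.
With the subsidy, sellers receive Ps = Pb + 66 for each unit, where Pb is the price buyers pay.
Supply in terms of Pb becomes Qs = -377 + 4(Pb + 66) = -113 + 4Pb. Setting this equal to demand: 844 - 7Pb = -113 + 4Pb, so Pb = 87.
Sellers receive Ps = 87 + 66 = 153; Q' = 844 − 7·87 = 235.
Government outlay = subsidy × quantity = 66 × 235 = 15510.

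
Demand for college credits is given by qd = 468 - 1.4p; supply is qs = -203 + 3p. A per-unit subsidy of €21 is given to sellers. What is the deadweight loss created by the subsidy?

Pre-subsidy: 468 - 1.4p = -203 + 3p gives p* = 152.5, q* = 254.5.
With the subsidy, sellers receive ps = pb + 21 for each unit, where pb is the price buyers pay.
Supply in terms of pb becomes qs = -203 + 3(pb + 21) = -140 + 3pb. Setting this equal to demand: 468 - 1.4pb = -140 + 3pb, so pb = 1520/11.
Sellers receive ps = 1520/11 + 21 = 1751/11; q' = 468 − 1.4·(1520/11) = 3020/11.
The subsidy expands output by 3020/11 − 254.5 = 441/22 past the efficient level; on those units the gap between marginal cost and willingness to pay runs from 0 up to 21.
DWL = ½ × 21 × 441/22 = 9261/44.

Deadweight loss = 9261/44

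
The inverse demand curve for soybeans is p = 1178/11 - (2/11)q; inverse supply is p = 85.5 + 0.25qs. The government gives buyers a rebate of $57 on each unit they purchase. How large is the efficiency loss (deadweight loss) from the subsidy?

Pre-subsidy: 1178/11 - (2/11)q = 85.5 + 0.25q gives q* = 50 and p* = 98.
With the rebate, buyers effectively pay pb = ps − 57, where ps is the price sellers receive.
On the curves, pb = 1178/11 - (2/11)q and ps = 85.5 + 0.25q; the wedge ps − pb = 57 gives 85.5 + 0.25q − (1178/11 - (2/11)q) = 57, so q' = 182.
Then pb = 1178/11 − (2/11)·182 = 74 and ps = 85.5 + 0.25·182 = 131.
The subsidy expands output by 182 − 50 = 132 past the efficient level; on those units the gap between marginal cost and willingness to pay runs from 0 up to 57.
DWL = ½ × 57 × 132 = 3762.

Deadweight loss = $3762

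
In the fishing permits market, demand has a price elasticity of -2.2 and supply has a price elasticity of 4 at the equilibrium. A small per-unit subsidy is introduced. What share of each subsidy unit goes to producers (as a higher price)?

For a small subsidy around the equilibrium, the benefit split depends on the relative slopes, which at a point are proportional to the elasticities.
Buyer share = εs/(εs + |εd|) = 4/(4 + 2.2) = 20/31; seller share = |εd|/(εs + |εd|) = 11/31.
So producers capture 11/31 of the subsidy.

Producer share = 11/31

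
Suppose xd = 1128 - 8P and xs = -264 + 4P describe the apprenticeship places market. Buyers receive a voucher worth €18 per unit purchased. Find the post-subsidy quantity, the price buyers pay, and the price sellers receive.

x' = 248; buyers pay €110; sellers receive €128

Pre-subsidy: 1128 - 8P = -264 + 4P gives P* = 116, x* = 200.
With the rebate, buyers effectively pay Pb = Ps − 18, where Ps is the price sellers receive.
Demand in terms of Ps becomes xd = 1128 − 8(Ps − 18) = 1272 - 8Ps. Setting this equal to supply: 1272 - 8Ps = -264 + 4Ps, so Ps = 128.
Buyers pay Pb = 128 − 18 = 110; x' = -264 + 4·128 = 248.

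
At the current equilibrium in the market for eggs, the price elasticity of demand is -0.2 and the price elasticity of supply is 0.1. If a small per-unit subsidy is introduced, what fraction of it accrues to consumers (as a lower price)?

For a small subsidy around the equilibrium, the benefit split depends on the relative slopes, which at a point are proportional to the elasticities.
Buyer share = εs/(εs + |εd|) = 0.1/(0.1 + 0.2) = 1/3; seller share = |εd|/(εs + |εd|) = 2/3.

Consumer share = 1/3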